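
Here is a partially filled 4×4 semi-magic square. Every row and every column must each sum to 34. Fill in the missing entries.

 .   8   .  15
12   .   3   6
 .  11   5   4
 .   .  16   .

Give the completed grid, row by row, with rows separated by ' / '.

1 8 10 15 / 12 13 3 6 / 14 11 5 4 / 7 2 16 9

Row 2 needs 34; the known cells sum to 21, so (2,2) = 13.
Row 3: 11 + 5 + 4 + ? = 34, so (3,1) = 14.
Using column 2: 8 + 13 + 11 + ? → (4,2) = 34 − 32 = 2.
Column 3 needs 34; the known cells sum to 24, so (1,3) = 10.
Column 4 needs 34; the known cells sum to 25, so (4,4) = 9.
Using row 1: 8 + 10 + 15 + ? → (1,1) = 34 − 33 = 1.
Row 4: 2 + 16 + 9 + ? = 34, so (4,1) = 7.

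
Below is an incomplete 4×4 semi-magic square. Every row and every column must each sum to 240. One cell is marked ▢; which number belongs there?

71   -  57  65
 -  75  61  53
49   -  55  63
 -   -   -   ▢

From row 1, 240 − (71 + 57 + 65) gives (1,2) = 47.
Using row 2: 75 + 61 + 53 + ? → (2,1) = 240 − 189 = 51.
Row 3 needs 240; the known cells sum to 167, so (3,2) = 73.
Column 1: 71 + 51 + 49 + ? = 240, so (4,1) = 69.
Column 2: 47 + 75 + 73 + ? = 240, so (4,2) = 45.
Column 3: 57 + 61 + 55 + ? = 240, so (4,3) = 67.
From column 4, 240 − (65 + 53 + 63) gives (4,4) = 59.

59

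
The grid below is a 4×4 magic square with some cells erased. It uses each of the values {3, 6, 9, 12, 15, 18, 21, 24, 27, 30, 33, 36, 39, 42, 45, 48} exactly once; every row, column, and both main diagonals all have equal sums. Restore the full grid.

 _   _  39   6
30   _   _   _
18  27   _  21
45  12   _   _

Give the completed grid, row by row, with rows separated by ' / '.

9 48 39 6 / 30 15 24 33 / 18 27 36 21 / 45 12 3 42

The 16 entries sum to 408, so each line sums to 408/4 = 102.
From row 3, 102 − (18 + 27 + 21) gives (3,3) = 36.
Column 1: 30 + 18 + 45 + ? = 102, so (1,1) = 9.
Using anti-diagonal: 6 + 27 + 45 + ? → (2,3) = 102 − 78 = 24.
From row 1, 102 − (9 + 39 + 6) gives (1,2) = 48.
From column 2, 102 − (48 + 27 + 12) gives (2,2) = 15.
The remaining cell in column 3 is (4,3) = 102 − 99 = 3.
Main diagonal: 9 + 15 + 36 + ? = 102, so (4,4) = 42.
Row 2: 30 + 15 + 24 + ? = 102, so (2,4) = 33.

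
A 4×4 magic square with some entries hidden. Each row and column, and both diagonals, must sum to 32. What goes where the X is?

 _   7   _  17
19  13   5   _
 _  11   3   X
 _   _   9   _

-3

Row 2 must total 32; the given cells sum to 37, so (2,4) = -5.
Using column 2: 7 + 13 + 11 + ? → (4,2) = 32 − 31 = 1.
Column 3 must total 32; the given cells sum to 17, so (1,3) = 15.
From anti-diagonal, 32 − (17 + 5 + 11) gives (4,1) = -1.
Row 1 needs 32; the known cells sum to 39, so (1,1) = -7.
From row 4, 32 − (-1 + 1 + 9) gives (4,4) = 23.
Column 1 needs 32; the known cells sum to 11, so (3,1) = 21.
Column 4 must total 32; the given cells sum to 35, so (3,4) = -3.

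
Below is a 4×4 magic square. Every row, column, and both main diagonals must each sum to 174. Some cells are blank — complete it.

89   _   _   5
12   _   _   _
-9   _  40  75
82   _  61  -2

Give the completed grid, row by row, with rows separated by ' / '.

89 26 54 5 / 12 47 19 96 / -9 68 40 75 / 82 33 61 -2

The remaining cell in row 3 is (3,2) = 174 − 106 = 68.
From row 4, 174 − (82 + 61 + (-2)) gives (4,2) = 33.
Column 4: 5 + 75 + (-2) + ? = 174, so (2,4) = 96.
From main diagonal, 174 − (89 + 40 + (-2)) gives (2,2) = 47.
Anti-diagonal needs 174; the known cells sum to 155, so (2,3) = 19.
Using column 2: 47 + 68 + 33 + ? → (1,2) = 174 − 148 = 26.
The remaining cell in column 3 is (1,3) = 174 − 120 = 54.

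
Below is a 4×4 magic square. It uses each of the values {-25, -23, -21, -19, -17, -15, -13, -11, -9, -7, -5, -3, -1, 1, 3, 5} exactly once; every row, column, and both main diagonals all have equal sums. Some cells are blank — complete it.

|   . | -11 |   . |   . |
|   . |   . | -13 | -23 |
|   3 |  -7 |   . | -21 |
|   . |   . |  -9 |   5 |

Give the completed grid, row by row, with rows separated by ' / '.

-25 -11 -3 -1 / 1 -5 -13 -23 / 3 -7 -15 -21 / -19 -17 -9 5

The 16 entries sum to -160, so each line sums to -160/4 = -40.
Row 3 needs -40; the known cells sum to -25, so (3,3) = -15.
Column 3 must total -40; the given cells sum to -37, so (1,3) = -3.
Column 4 needs -40; the known cells sum to -39, so (1,4) = -1.
From anti-diagonal, -40 − (-1 + (-13) + (-7)) gives (4,1) = -19.
The remaining cell in row 1 is (1,1) = -40 − (-15) = -25.
Row 4 must total -40; the given cells sum to -23, so (4,2) = -17.
Column 1 needs -40; the known cells sum to -41, so (2,1) = 1.
Column 2 must total -40; the given cells sum to -35, so (2,2) = -5.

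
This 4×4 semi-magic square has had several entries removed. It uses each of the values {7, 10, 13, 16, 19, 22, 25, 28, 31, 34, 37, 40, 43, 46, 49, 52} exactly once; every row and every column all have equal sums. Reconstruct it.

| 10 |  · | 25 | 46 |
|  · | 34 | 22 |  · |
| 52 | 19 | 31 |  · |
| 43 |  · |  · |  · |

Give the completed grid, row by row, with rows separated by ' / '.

10 37 25 46 / 13 34 22 49 / 52 19 31 16 / 43 28 40 7

The 16 entries sum to 472, so each line sums to 472/4 = 118.
Row 1 must total 118; the given cells sum to 81, so (1,2) = 37.
Row 3: 52 + 19 + 31 + ? = 118, so (3,4) = 16.
Column 1: 10 + 52 + 43 + ? = 118, so (2,1) = 13.
Column 2 must total 118; the given cells sum to 90, so (4,2) = 28.
From column 3, 118 − (25 + 22 + 31) gives (4,3) = 40.
Row 2 must total 118; the given cells sum to 69, so (2,4) = 49.
Row 4 must total 118; the given cells sum to 111, so (4,4) = 7.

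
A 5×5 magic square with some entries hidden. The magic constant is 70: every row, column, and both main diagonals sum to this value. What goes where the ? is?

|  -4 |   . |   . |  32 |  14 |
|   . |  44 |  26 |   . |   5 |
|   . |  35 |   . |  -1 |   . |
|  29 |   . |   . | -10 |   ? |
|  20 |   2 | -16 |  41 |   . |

Row 5 needs 70; the known cells sum to 47, so (5,5) = 23.
Column 4 must total 70; the given cells sum to 62, so (2,4) = 8.
From main diagonal, 70 − (-4 + 44 + (-10) + 23) gives (3,3) = 17.
The remaining cell in anti-diagonal is (4,2) = 70 − 59 = 11.
Row 2 needs 70; the known cells sum to 83, so (2,1) = -13.
Column 1 must total 70; the given cells sum to 32, so (3,1) = 38.
Column 2: 44 + 35 + 11 + 2 + ? = 70, so (1,2) = -22.
Row 1: -4 + (-22) + 32 + 14 + ? = 70, so (1,3) = 50.
Row 3: 38 + 35 + 17 + (-1) + ? = 70, so (3,5) = -19.
The remaining cell in column 3 is (4,3) = 70 − 77 = -7.
Column 5: 14 + 5 + (-19) + 23 + ? = 70, so (4,5) = 47.

47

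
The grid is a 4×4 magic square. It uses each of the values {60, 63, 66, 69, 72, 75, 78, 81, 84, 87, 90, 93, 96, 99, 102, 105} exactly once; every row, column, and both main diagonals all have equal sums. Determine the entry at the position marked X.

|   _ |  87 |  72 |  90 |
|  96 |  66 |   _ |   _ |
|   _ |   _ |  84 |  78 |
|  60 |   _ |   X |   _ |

69

The 16 entries sum to 1320, so each line sums to 1320/4 = 330.
Row 1 must total 330; the given cells sum to 249, so (1,1) = 81.
Column 1 needs 330; the known cells sum to 237, so (3,1) = 93.
From main diagonal, 330 − (81 + 66 + 84) gives (4,4) = 99.
Row 3 needs 330; the known cells sum to 255, so (3,2) = 75.
Using column 2: 87 + 66 + 75 + ? → (4,2) = 330 − 228 = 102.
Column 4: 90 + 78 + 99 + ? = 330, so (2,4) = 63.
Using anti-diagonal: 90 + 75 + 60 + ? → (2,3) = 330 − 225 = 105.
Row 4 must total 330; the given cells sum to 261, so (4,3) = 69.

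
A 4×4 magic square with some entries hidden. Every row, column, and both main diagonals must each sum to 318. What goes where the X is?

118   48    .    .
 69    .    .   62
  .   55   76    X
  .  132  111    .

90

Column 2 needs 318; the known cells sum to 235, so (2,2) = 83.
Using main diagonal: 118 + 83 + 76 + ? → (4,4) = 318 − 277 = 41.
Row 2 needs 318; the known cells sum to 214, so (2,3) = 104.
Row 4 must total 318; the given cells sum to 284, so (4,1) = 34.
Column 1 must total 318; the given cells sum to 221, so (3,1) = 97.
Column 3: 104 + 76 + 111 + ? = 318, so (1,3) = 27.
From anti-diagonal, 318 − (104 + 55 + 34) gives (1,4) = 125.
Row 3 must total 318; the given cells sum to 228, so (3,4) = 90.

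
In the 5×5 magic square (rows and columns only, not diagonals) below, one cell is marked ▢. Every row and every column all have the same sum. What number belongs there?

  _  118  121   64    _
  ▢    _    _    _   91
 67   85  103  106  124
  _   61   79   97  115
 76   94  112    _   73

109

Row 3 is complete and sums to 485; that is the magic constant.
Using row 4: 61 + 79 + 97 + 115 + ? → (4,1) = 485 − 352 = 133.
Row 5 needs 485; the known cells sum to 355, so (5,4) = 130.
Using column 2: 118 + 85 + 61 + 94 + ? → (2,2) = 485 − 358 = 127.
The remaining cell in column 3 is (2,3) = 485 − 415 = 70.
Using column 4: 64 + 106 + 97 + 130 + ? → (2,4) = 485 − 397 = 88.
Column 5: 91 + 124 + 115 + 73 + ? = 485, so (1,5) = 82.
From row 1, 485 − (118 + 121 + 64 + 82) gives (1,1) = 100.
From row 2, 485 − (127 + 70 + 88 + 91) gives (2,1) = 109.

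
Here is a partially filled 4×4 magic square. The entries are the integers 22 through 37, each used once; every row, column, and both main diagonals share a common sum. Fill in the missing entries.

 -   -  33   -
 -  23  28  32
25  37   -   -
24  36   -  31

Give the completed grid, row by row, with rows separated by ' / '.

34 22 33 29 / 35 23 28 32 / 25 37 30 26 / 24 36 27 31

The entries are 22 through 37, which sum to 472, so each line sums to 472/4 = 118.
Row 2: 23 + 28 + 32 + ? = 118, so (2,1) = 35.
Row 4 must total 118; the given cells sum to 91, so (4,3) = 27.
Column 1 must total 118; the given cells sum to 84, so (1,1) = 34.
From column 2, 118 − (23 + 37 + 36) gives (1,2) = 22.
Column 3: 33 + 28 + 27 + ? = 118, so (3,3) = 30.
Anti-diagonal needs 118; the known cells sum to 89, so (1,4) = 29.
The remaining cell in row 3 is (3,4) = 118 − 92 = 26.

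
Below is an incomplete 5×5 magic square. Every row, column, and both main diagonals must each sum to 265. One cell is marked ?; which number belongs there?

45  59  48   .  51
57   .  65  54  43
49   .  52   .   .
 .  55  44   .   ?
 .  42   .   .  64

47

Row 1: 45 + 59 + 48 + 51 + ? = 265, so (1,4) = 62.
Using row 2: 57 + 65 + 54 + 43 + ? → (2,2) = 265 − 219 = 46.
Column 2 needs 265; the known cells sum to 202, so (3,2) = 63.
Column 3 must total 265; the given cells sum to 209, so (5,3) = 56.
The remaining cell in main diagonal is (4,4) = 265 − 207 = 58.
Anti-diagonal must total 265; the given cells sum to 212, so (5,1) = 53.
Row 5 must total 265; the given cells sum to 215, so (5,4) = 50.
Column 1: 45 + 57 + 49 + 53 + ? = 265, so (4,1) = 61.
Column 4: 62 + 54 + 58 + 50 + ? = 265, so (3,4) = 41.
From row 3, 265 − (49 + 63 + 52 + 41) gives (3,5) = 60.
Row 4 must total 265; the given cells sum to 218, so (4,5) = 47.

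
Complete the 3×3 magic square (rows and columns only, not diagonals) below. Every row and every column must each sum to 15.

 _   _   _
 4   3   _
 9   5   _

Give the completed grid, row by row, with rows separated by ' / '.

2 7 6 / 4 3 8 / 9 5 1

Row 2: 4 + 3 + ? = 15, so (2,3) = 8.
From row 3, 15 − (9 + 5) gives (3,3) = 1.
Column 1: 4 + 9 + ? = 15, so (1,1) = 2.
The remaining cell in column 2 is (1,2) = 15 − 8 = 7.
The remaining cell in column 3 is (1,3) = 15 − 9 = 6.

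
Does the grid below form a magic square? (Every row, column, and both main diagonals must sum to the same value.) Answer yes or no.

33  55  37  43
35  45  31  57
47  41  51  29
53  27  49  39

Yes

Row 1: 33 + 55 + 37 + 43 = 168.
Row 2: 35 + 45 + 31 + 57 = 168.
Row 3: 47 + 41 + 51 + 29 = 168.
Row 4: 53 + 27 + 49 + 39 = 168.
Column 1: 33 + 35 + 47 + 53 = 168.
Column 2: 55 + 45 + 41 + 27 = 168.
Column 3: 37 + 31 + 51 + 49 = 168.
Column 4: 43 + 57 + 29 + 39 = 168.
Main diagonal: 33 + 45 + 51 + 39 = 168.
Anti-diagonal: 43 + 31 + 41 + 53 = 168.
All lines sum to 168.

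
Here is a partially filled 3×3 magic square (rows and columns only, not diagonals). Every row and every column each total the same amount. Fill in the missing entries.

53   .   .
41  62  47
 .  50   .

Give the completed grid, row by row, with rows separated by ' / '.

Row 2 is already complete: 41 + 62 + 47 = 150, so that is the magic constant.
Column 1 must total 150; the given cells sum to 94, so (3,1) = 56.
From column 2, 150 − (62 + 50) gives (1,2) = 38.
The remaining cell in row 1 is (1,3) = 150 − 91 = 59.
Row 3 must total 150; the given cells sum to 106, so (3,3) = 44.

53 38 59 / 41 62 47 / 56 50 44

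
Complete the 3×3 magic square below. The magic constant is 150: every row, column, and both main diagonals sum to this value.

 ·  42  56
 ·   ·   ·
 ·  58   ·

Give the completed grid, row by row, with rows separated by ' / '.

52 42 56 / 54 50 46 / 44 58 48

Row 1 must total 150; the given cells sum to 98, so (1,1) = 52.
Column 2 must total 150; the given cells sum to 100, so (2,2) = 50.
The remaining cell in main diagonal is (3,3) = 150 − 102 = 48.
Anti-diagonal: 56 + 50 + ? = 150, so (3,1) = 44.
Column 1 must total 150; the given cells sum to 96, so (2,1) = 54.
Column 3 must total 150; the given cells sum to 104, so (2,3) = 46.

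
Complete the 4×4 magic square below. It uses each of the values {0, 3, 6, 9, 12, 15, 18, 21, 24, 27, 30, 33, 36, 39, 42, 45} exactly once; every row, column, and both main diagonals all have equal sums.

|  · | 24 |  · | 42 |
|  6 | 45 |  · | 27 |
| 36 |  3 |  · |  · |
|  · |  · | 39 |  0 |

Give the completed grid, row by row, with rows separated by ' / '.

The 16 entries sum to 360, so each line sums to 360/4 = 90.
Row 2 must total 90; the given cells sum to 78, so (2,3) = 12.
Column 2: 24 + 45 + 3 + ? = 90, so (4,2) = 18.
Column 4 must total 90; the given cells sum to 69, so (3,4) = 21.
Anti-diagonal must total 90; the given cells sum to 57, so (4,1) = 33.
Row 3 must total 90; the given cells sum to 60, so (3,3) = 30.
Column 1: 6 + 36 + 33 + ? = 90, so (1,1) = 15.
Column 3 needs 90; the known cells sum to 81, so (1,3) = 9.

15 24 9 42 / 6 45 12 27 / 36 3 30 21 / 33 18 39 0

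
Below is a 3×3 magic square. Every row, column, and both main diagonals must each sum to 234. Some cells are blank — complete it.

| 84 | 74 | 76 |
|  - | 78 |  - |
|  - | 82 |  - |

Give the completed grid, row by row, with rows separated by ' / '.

Main diagonal must total 234; the given cells sum to 162, so (3,3) = 72.
From anti-diagonal, 234 − (76 + 78) gives (3,1) = 80.
Column 1 must total 234; the given cells sum to 164, so (2,1) = 70.
Column 3 needs 234; the known cells sum to 148, so (2,3) = 86.

84 74 76 / 70 78 86 / 80 82 72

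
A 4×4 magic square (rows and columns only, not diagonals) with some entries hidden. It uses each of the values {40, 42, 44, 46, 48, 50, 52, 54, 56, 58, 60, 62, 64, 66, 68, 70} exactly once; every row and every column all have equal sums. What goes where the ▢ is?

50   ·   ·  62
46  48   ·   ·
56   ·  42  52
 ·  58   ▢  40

54

The 16 entries sum to 880, so each line sums to 880/4 = 220.
From row 3, 220 − (56 + 42 + 52) gives (3,2) = 70.
The remaining cell in column 1 is (4,1) = 220 − 152 = 68.
Using column 2: 48 + 70 + 58 + ? → (1,2) = 220 − 176 = 44.
From column 4, 220 − (62 + 52 + 40) gives (2,4) = 66.
Row 1 needs 220; the known cells sum to 156, so (1,3) = 64.
Row 2 must total 220; the given cells sum to 160, so (2,3) = 60.
Using row 4: 68 + 58 + 40 + ? → (4,3) = 220 − 166 = 54.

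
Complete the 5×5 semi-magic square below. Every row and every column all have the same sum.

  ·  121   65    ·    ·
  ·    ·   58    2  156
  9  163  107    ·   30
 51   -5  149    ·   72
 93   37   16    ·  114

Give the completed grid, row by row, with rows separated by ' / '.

142 121 65 44 23 / 100 79 58 2 156 / 9 163 107 86 30 / 51 -5 149 128 72 / 93 37 16 135 114

Column 3 is already complete: 65 + 58 + 107 + 149 + 16 = 395, so that is the magic constant.
Row 3: 9 + 163 + 107 + 30 + ? = 395, so (3,4) = 86.
From row 4, 395 − (51 + (-5) + 149 + 72) gives (4,4) = 128.
Row 5 must total 395; the given cells sum to 260, so (5,4) = 135.
Column 2 must total 395; the given cells sum to 316, so (2,2) = 79.
The remaining cell in column 4 is (1,4) = 395 − 351 = 44.
Column 5 must total 395; the given cells sum to 372, so (1,5) = 23.
Using row 1: 121 + 65 + 44 + 23 + ? → (1,1) = 395 − 253 = 142.
From row 2, 395 − (79 + 58 + 2 + 156) gives (2,1) = 100.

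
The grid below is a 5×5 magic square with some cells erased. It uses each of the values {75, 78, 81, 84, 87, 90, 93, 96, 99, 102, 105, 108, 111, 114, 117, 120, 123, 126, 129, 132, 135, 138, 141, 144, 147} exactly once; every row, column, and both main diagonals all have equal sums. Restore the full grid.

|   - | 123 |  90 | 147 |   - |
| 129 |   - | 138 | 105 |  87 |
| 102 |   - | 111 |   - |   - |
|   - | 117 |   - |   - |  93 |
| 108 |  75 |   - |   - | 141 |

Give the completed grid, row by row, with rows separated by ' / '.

81 123 90 147 114 / 129 96 138 105 87 / 102 144 111 78 120 / 135 117 84 126 93 / 108 75 132 99 141

The 25 entries sum to 2775, so each line sums to 2775/5 = 555.
Row 2 needs 555; the known cells sum to 459, so (2,2) = 96.
Column 2 must total 555; the given cells sum to 411, so (3,2) = 144.
Anti-diagonal must total 555; the given cells sum to 441, so (1,5) = 114.
Row 1: 123 + 90 + 147 + 114 + ? = 555, so (1,1) = 81.
Column 1: 81 + 129 + 102 + 108 + ? = 555, so (4,1) = 135.
Column 5 must total 555; the given cells sum to 435, so (3,5) = 120.
The remaining cell in main diagonal is (4,4) = 555 − 429 = 126.
Using row 3: 102 + 144 + 111 + 120 + ? → (3,4) = 555 − 477 = 78.
Using row 4: 135 + 117 + 126 + 93 + ? → (4,3) = 555 − 471 = 84.
Column 3 needs 555; the known cells sum to 423, so (5,3) = 132.
Column 4 needs 555; the known cells sum to 456, so (5,4) = 99.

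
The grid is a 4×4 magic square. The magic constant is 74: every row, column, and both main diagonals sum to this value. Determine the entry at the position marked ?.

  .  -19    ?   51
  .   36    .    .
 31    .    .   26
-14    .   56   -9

Row 4 needs 74; the known cells sum to 33, so (4,2) = 41.
The remaining cell in column 2 is (3,2) = 74 − 58 = 16.
From column 4, 74 − (51 + 26 + (-9)) gives (2,4) = 6.
Using anti-diagonal: 51 + 16 + (-14) + ? → (2,3) = 74 − 53 = 21.
The remaining cell in row 2 is (2,1) = 74 − 63 = 11.
From row 3, 74 − (31 + 16 + 26) gives (3,3) = 1.
From column 1, 74 − (11 + 31 + (-14)) gives (1,1) = 46.
Using column 3: 21 + 1 + 56 + ? → (1,3) = 74 − 78 = -4.

-4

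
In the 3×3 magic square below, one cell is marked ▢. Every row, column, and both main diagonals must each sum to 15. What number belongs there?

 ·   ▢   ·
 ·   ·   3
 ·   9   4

Using row 3: 9 + 4 + ? → (3,1) = 15 − 13 = 2.
Column 3: 3 + 4 + ? = 15, so (1,3) = 8.
Anti-diagonal must total 15; the given cells sum to 10, so (2,2) = 5.
From row 2, 15 − (5 + 3) gives (2,1) = 7.
The remaining cell in column 1 is (1,1) = 15 − 9 = 6.
Using column 2: 5 + 9 + ? → (1,2) = 15 − 14 = 1.

1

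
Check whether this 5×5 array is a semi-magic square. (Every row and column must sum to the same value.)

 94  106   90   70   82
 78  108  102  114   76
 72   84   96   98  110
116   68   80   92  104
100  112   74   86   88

Row 1: 94 + 106 + 90 + 70 + 82 = 442.
Row 2: 78 + 108 + 102 + 114 + 76 = 478.
Row 3: 72 + 84 + 96 + 98 + 110 = 460.
Row 4: 116 + 68 + 80 + 92 + 104 = 460.
Row 5: 100 + 112 + 74 + 86 + 88 = 460.
Column 1: 94 + 78 + 72 + 116 + 100 = 460.
Column 2: 106 + 108 + 84 + 68 + 112 = 478.
Column 3: 90 + 102 + 96 + 80 + 74 = 442.
Column 4: 70 + 114 + 98 + 92 + 86 = 460.
Column 5: 82 + 76 + 110 + 104 + 88 = 460.

No — row 1 sums to 442 but row 5 sums to 460.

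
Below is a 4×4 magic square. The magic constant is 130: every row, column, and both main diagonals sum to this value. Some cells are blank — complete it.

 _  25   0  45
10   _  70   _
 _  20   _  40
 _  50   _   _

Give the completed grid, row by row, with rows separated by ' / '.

Row 1 must total 130; the given cells sum to 70, so (1,1) = 60.
The remaining cell in column 2 is (2,2) = 130 − 95 = 35.
Anti-diagonal: 45 + 70 + 20 + ? = 130, so (4,1) = -5.
Row 2 needs 130; the known cells sum to 115, so (2,4) = 15.
Column 1 needs 130; the known cells sum to 65, so (3,1) = 65.
The remaining cell in column 4 is (4,4) = 130 − 100 = 30.
Main diagonal: 60 + 35 + 30 + ? = 130, so (3,3) = 5.
Row 4 must total 130; the given cells sum to 75, so (4,3) = 55.

60 25 0 45 / 10 35 70 15 / 65 20 5 40 / -5 50 55 30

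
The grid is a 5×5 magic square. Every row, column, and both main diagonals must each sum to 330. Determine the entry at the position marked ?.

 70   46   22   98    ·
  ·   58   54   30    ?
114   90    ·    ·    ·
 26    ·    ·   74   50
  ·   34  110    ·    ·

Row 1 needs 330; the known cells sum to 236, so (1,5) = 94.
Column 2 must total 330; the given cells sum to 228, so (4,2) = 102.
Row 4 needs 330; the known cells sum to 252, so (4,3) = 78.
From column 3, 330 − (22 + 54 + 78 + 110) gives (3,3) = 66.
Main diagonal must total 330; the given cells sum to 268, so (5,5) = 62.
From anti-diagonal, 330 − (94 + 30 + 66 + 102) gives (5,1) = 38.
Using row 5: 38 + 34 + 110 + 62 + ? → (5,4) = 330 − 244 = 86.
From column 1, 330 − (70 + 114 + 26 + 38) gives (2,1) = 82.
Column 4 must total 330; the given cells sum to 288, so (3,4) = 42.
The remaining cell in row 2 is (2,5) = 330 − 224 = 106.

106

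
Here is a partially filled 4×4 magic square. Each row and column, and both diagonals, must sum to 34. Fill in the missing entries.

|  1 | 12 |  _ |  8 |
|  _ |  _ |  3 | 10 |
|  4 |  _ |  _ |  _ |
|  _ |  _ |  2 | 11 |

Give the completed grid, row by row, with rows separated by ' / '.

1 12 13 8 / 15 6 3 10 / 4 9 16 5 / 14 7 2 11

Row 1: 1 + 12 + 8 + ? = 34, so (1,3) = 13.
The remaining cell in column 3 is (3,3) = 34 − 18 = 16.
Column 4 must total 34; the given cells sum to 29, so (3,4) = 5.
Using main diagonal: 1 + 16 + 11 + ? → (2,2) = 34 − 28 = 6.
Row 2 needs 34; the known cells sum to 19, so (2,1) = 15.
Row 3 must total 34; the given cells sum to 25, so (3,2) = 9.
Column 1: 1 + 15 + 4 + ? = 34, so (4,1) = 14.
Column 2 needs 34; the known cells sum to 27, so (4,2) = 7.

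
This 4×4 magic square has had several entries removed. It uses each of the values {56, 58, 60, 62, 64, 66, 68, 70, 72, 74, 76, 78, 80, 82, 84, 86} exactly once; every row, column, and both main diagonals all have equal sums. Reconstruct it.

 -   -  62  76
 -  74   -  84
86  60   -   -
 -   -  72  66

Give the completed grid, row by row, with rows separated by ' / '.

The 16 entries sum to 1136, so each line sums to 1136/4 = 284.
Column 4 must total 284; the given cells sum to 226, so (3,4) = 58.
Using row 3: 86 + 60 + 58 + ? → (3,3) = 284 − 204 = 80.
Using column 3: 62 + 80 + 72 + ? → (2,3) = 284 − 214 = 70.
Main diagonal needs 284; the known cells sum to 220, so (1,1) = 64.
The remaining cell in anti-diagonal is (4,1) = 284 − 206 = 78.
The remaining cell in row 1 is (1,2) = 284 − 202 = 82.
Row 2: 74 + 70 + 84 + ? = 284, so (2,1) = 56.
The remaining cell in row 4 is (4,2) = 284 − 216 = 68.

64 82 62 76 / 56 74 70 84 / 86 60 80 58 / 78 68 72 66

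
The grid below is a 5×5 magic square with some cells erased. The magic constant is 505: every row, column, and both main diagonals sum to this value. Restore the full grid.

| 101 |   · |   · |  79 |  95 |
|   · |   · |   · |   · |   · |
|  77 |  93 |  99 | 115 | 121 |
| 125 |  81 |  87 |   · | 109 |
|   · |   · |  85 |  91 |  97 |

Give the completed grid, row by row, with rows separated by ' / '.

Row 4 needs 505; the known cells sum to 402, so (4,4) = 103.
Column 4 needs 505; the known cells sum to 388, so (2,4) = 117.
From column 5, 505 − (95 + 121 + 109 + 97) gives (2,5) = 83.
Using main diagonal: 101 + 99 + 103 + 97 + ? → (2,2) = 505 − 400 = 105.
Anti-diagonal: 95 + 117 + 99 + 81 + ? = 505, so (5,1) = 113.
Row 5: 113 + 85 + 91 + 97 + ? = 505, so (5,2) = 119.
Using column 1: 101 + 77 + 125 + 113 + ? → (2,1) = 505 − 416 = 89.
From column 2, 505 − (105 + 93 + 81 + 119) gives (1,2) = 107.
Using row 1: 101 + 107 + 79 + 95 + ? → (1,3) = 505 − 382 = 123.
Row 2: 89 + 105 + 117 + 83 + ? = 505, so (2,3) = 111.

101 107 123 79 95 / 89 105 111 117 83 / 77 93 99 115 121 / 125 81 87 103 109 / 113 119 85 91 97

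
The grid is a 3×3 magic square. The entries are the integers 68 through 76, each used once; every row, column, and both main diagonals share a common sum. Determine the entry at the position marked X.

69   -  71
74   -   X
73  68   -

70

The entries are 68 through 76, which sum to 648, so each line sums to 648/3 = 216.
From row 1, 216 − (69 + 71) gives (1,2) = 76.
Row 3: 73 + 68 + ? = 216, so (3,3) = 75.
Column 2 needs 216; the known cells sum to 144, so (2,2) = 72.
Using column 3: 71 + 75 + ? → (2,3) = 216 − 146 = 70.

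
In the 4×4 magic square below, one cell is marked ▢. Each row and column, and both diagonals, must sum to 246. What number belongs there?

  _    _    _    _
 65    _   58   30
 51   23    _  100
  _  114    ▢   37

9

The remaining cell in row 2 is (2,2) = 246 − 153 = 93.
Row 3 needs 246; the known cells sum to 174, so (3,3) = 72.
The remaining cell in column 2 is (1,2) = 246 − 230 = 16.
Column 4 must total 246; the given cells sum to 167, so (1,4) = 79.
From main diagonal, 246 − (93 + 72 + 37) gives (1,1) = 44.
Anti-diagonal must total 246; the given cells sum to 160, so (4,1) = 86.
Using row 1: 44 + 16 + 79 + ? → (1,3) = 246 − 139 = 107.
Using row 4: 86 + 114 + 37 + ? → (4,3) = 246 − 237 = 9.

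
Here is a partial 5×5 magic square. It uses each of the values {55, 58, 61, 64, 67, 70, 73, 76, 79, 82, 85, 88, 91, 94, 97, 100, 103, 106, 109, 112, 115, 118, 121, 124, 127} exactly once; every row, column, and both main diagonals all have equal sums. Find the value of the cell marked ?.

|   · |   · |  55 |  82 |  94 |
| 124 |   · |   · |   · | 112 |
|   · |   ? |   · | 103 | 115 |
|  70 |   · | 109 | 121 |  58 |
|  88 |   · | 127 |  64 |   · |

79

The 25 entries sum to 2275, so each line sums to 2275/5 = 455.
Row 4: 70 + 109 + 121 + 58 + ? = 455, so (4,2) = 97.
The remaining cell in column 4 is (2,4) = 455 − 370 = 85.
From column 5, 455 − (94 + 112 + 115 + 58) gives (5,5) = 76.
Anti-diagonal must total 455; the given cells sum to 364, so (3,3) = 91.
Row 5 needs 455; the known cells sum to 355, so (5,2) = 100.
Column 3 must total 455; the given cells sum to 382, so (2,3) = 73.
Row 2 must total 455; the given cells sum to 394, so (2,2) = 61.
Using main diagonal: 61 + 91 + 121 + 76 + ? → (1,1) = 455 − 349 = 106.
Row 1 needs 455; the known cells sum to 337, so (1,2) = 118.
Column 1 needs 455; the known cells sum to 388, so (3,1) = 67.
Column 2 must total 455; the given cells sum to 376, so (3,2) = 79.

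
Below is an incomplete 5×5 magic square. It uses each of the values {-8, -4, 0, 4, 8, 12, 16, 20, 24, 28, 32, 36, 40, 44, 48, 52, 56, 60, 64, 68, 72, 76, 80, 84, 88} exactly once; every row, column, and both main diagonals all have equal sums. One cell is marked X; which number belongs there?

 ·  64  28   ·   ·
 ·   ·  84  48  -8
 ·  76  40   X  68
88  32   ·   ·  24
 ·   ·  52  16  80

The 25 entries sum to 1000, so each line sums to 1000/5 = 200.
Using column 3: 28 + 84 + 40 + 52 + ? → (4,3) = 200 − 204 = -4.
Using column 5: -8 + 68 + 24 + 80 + ? → (1,5) = 200 − 164 = 36.
The remaining cell in anti-diagonal is (5,1) = 200 − 156 = 44.
Row 4 must total 200; the given cells sum to 140, so (4,4) = 60.
Using row 5: 44 + 52 + 16 + 80 + ? → (5,2) = 200 − 192 = 8.
Column 2 must total 200; the given cells sum to 180, so (2,2) = 20.
Main diagonal: 20 + 40 + 60 + 80 + ? = 200, so (1,1) = 0.
Row 1 must total 200; the given cells sum to 128, so (1,4) = 72.
The remaining cell in row 2 is (2,1) = 200 − 144 = 56.
The remaining cell in column 1 is (3,1) = 200 − 188 = 12.
Column 4 needs 200; the known cells sum to 196, so (3,4) = 4.

4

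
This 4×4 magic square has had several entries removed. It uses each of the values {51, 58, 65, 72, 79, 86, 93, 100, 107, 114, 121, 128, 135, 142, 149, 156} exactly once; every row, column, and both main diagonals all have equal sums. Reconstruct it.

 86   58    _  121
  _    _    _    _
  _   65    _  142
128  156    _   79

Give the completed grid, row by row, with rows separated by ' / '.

The 16 entries sum to 1656, so each line sums to 1656/4 = 414.
Row 1: 86 + 58 + 121 + ? = 414, so (1,3) = 149.
Using row 4: 128 + 156 + 79 + ? → (4,3) = 414 − 363 = 51.
The remaining cell in column 2 is (2,2) = 414 − 279 = 135.
Column 4 needs 414; the known cells sum to 342, so (2,4) = 72.
Main diagonal: 86 + 135 + 79 + ? = 414, so (3,3) = 114.
Anti-diagonal must total 414; the given cells sum to 314, so (2,3) = 100.
The remaining cell in row 2 is (2,1) = 414 − 307 = 107.
From row 3, 414 − (65 + 114 + 142) gives (3,1) = 93.

86 58 149 121 / 107 135 100 72 / 93 65 114 142 / 128 156 51 79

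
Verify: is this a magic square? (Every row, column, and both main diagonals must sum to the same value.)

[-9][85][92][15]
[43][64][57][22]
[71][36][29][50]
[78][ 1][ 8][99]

No — row 2 sums to 186 but column 1 sums to 183.

Row 1: -9 + 85 + 92 + 15 = 183.
Row 2: 43 + 64 + 57 + 22 = 186.
Row 3: 71 + 36 + 29 + 50 = 186.
Row 4: 78 + 1 + 8 + 99 = 186.
Column 1: -9 + 43 + 71 + 78 = 183.
Column 2: 85 + 64 + 36 + 1 = 186.
Column 3: 92 + 57 + 29 + 8 = 186.
Column 4: 15 + 22 + 50 + 99 = 186.
Main diagonal: -9 + 64 + 29 + 99 = 183.
Anti-diagonal: 15 + 57 + 36 + 78 = 186.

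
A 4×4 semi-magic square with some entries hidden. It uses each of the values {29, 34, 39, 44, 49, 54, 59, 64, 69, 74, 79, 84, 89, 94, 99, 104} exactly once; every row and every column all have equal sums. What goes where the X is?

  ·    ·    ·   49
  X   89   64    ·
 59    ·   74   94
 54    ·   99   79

69

The 16 entries sum to 1064, so each line sums to 1064/4 = 266.
Row 3 needs 266; the known cells sum to 227, so (3,2) = 39.
Using row 4: 54 + 99 + 79 + ? → (4,2) = 266 − 232 = 34.
Column 2 must total 266; the given cells sum to 162, so (1,2) = 104.
Using column 3: 64 + 74 + 99 + ? → (1,3) = 266 − 237 = 29.
Column 4 must total 266; the given cells sum to 222, so (2,4) = 44.
Row 1: 104 + 29 + 49 + ? = 266, so (1,1) = 84.
Using row 2: 89 + 64 + 44 + ? → (2,1) = 266 − 197 = 69.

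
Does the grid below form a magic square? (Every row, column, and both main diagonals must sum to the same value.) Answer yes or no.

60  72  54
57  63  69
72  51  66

No — row 3 sums to 189 but row 1 sums to 186.

Row 1: 60 + 72 + 54 = 186.
Row 2: 57 + 63 + 69 = 189.
Row 3: 72 + 51 + 66 = 189.
Column 1: 60 + 57 + 72 = 189.
Column 2: 72 + 63 + 51 = 186.
Column 3: 54 + 69 + 66 = 189.
Main diagonal: 60 + 63 + 66 = 189.
Anti-diagonal: 54 + 63 + 72 = 189.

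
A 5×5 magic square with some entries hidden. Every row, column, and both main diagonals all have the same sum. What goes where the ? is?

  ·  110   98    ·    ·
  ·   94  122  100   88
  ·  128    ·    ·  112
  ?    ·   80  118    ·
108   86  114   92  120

Row 5 is complete and sums to 520; that is the magic constant.
Row 2 must total 520; the given cells sum to 404, so (2,1) = 116.
Column 2 must total 520; the given cells sum to 418, so (4,2) = 102.
Column 3 needs 520; the known cells sum to 414, so (3,3) = 106.
Using main diagonal: 94 + 106 + 118 + 120 + ? → (1,1) = 520 − 438 = 82.
Anti-diagonal must total 520; the given cells sum to 416, so (1,5) = 104.
The remaining cell in row 1 is (1,4) = 520 − 394 = 126.
From column 4, 520 − (126 + 100 + 118 + 92) gives (3,4) = 84.
The remaining cell in column 5 is (4,5) = 520 − 424 = 96.
Row 3: 128 + 106 + 84 + 112 + ? = 520, so (3,1) = 90.
Row 4 must total 520; the given cells sum to 396, so (4,1) = 124.

124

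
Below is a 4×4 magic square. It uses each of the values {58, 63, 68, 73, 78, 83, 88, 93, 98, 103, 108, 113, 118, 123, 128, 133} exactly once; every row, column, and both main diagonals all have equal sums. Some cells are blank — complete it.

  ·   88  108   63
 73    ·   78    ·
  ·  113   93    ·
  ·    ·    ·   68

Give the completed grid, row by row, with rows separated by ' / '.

The 16 entries sum to 1528, so each line sums to 1528/4 = 382.
The remaining cell in row 1 is (1,1) = 382 − 259 = 123.
Using column 3: 108 + 78 + 93 + ? → (4,3) = 382 − 279 = 103.
Main diagonal: 123 + 93 + 68 + ? = 382, so (2,2) = 98.
Anti-diagonal needs 382; the known cells sum to 254, so (4,1) = 128.
Row 2 must total 382; the given cells sum to 249, so (2,4) = 133.
Row 4: 128 + 103 + 68 + ? = 382, so (4,2) = 83.
Column 1 needs 382; the known cells sum to 324, so (3,1) = 58.
Column 4 needs 382; the known cells sum to 264, so (3,4) = 118.

123 88 108 63 / 73 98 78 133 / 58 113 93 118 / 128 83 103 68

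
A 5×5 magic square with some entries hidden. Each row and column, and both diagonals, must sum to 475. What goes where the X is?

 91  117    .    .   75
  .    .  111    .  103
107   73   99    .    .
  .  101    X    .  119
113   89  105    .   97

77

Row 5: 113 + 89 + 105 + 97 + ? = 475, so (5,4) = 71.
From column 2, 475 − (117 + 73 + 101 + 89) gives (2,2) = 95.
Column 5 needs 475; the known cells sum to 394, so (3,5) = 81.
Main diagonal needs 475; the known cells sum to 382, so (4,4) = 93.
Anti-diagonal: 75 + 99 + 101 + 113 + ? = 475, so (2,4) = 87.
Row 2 needs 475; the known cells sum to 396, so (2,1) = 79.
Row 3: 107 + 73 + 99 + 81 + ? = 475, so (3,4) = 115.
Column 1: 91 + 79 + 107 + 113 + ? = 475, so (4,1) = 85.
Column 4 must total 475; the given cells sum to 366, so (1,4) = 109.
Row 1 needs 475; the known cells sum to 392, so (1,3) = 83.
The remaining cell in row 4 is (4,3) = 475 − 398 = 77.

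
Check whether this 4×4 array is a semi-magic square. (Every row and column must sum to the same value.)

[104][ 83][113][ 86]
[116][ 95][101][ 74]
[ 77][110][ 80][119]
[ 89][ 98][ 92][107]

Row 1: 104 + 83 + 113 + 86 = 386.
Row 2: 116 + 95 + 101 + 74 = 386.
Row 3: 77 + 110 + 80 + 119 = 386.
Row 4: 89 + 98 + 92 + 107 = 386.
Column 1: 104 + 116 + 77 + 89 = 386.
Column 2: 83 + 95 + 110 + 98 = 386.
Column 3: 113 + 101 + 80 + 92 = 386.
Column 4: 86 + 74 + 119 + 107 = 386.
All lines sum to 386.

Yes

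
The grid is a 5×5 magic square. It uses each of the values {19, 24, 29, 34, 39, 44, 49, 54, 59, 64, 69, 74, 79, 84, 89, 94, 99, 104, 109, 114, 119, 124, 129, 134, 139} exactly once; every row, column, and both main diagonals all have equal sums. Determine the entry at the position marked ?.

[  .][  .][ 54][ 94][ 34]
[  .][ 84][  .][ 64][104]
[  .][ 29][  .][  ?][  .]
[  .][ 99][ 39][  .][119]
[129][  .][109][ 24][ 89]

The 25 entries sum to 1975, so each line sums to 1975/5 = 395.
Row 5 needs 395; the known cells sum to 351, so (5,2) = 44.
The remaining cell in column 2 is (1,2) = 395 − 256 = 139.
Using column 5: 34 + 104 + 119 + 89 + ? → (3,5) = 395 − 346 = 49.
The remaining cell in anti-diagonal is (3,3) = 395 − 326 = 69.
The remaining cell in row 1 is (1,1) = 395 − 321 = 74.
Column 3 must total 395; the given cells sum to 271, so (2,3) = 124.
From main diagonal, 395 − (74 + 84 + 69 + 89) gives (4,4) = 79.
Using row 2: 84 + 124 + 64 + 104 + ? → (2,1) = 395 − 376 = 19.
From row 4, 395 − (99 + 39 + 79 + 119) gives (4,1) = 59.
Column 1: 74 + 19 + 59 + 129 + ? = 395, so (3,1) = 114.
Column 4 must total 395; the given cells sum to 261, so (3,4) = 134.

134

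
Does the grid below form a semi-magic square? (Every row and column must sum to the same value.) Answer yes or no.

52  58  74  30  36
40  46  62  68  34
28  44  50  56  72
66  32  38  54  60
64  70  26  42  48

Row 1: 52 + 58 + 74 + 30 + 36 = 250.
Row 2: 40 + 46 + 62 + 68 + 34 = 250.
Row 3: 28 + 44 + 50 + 56 + 72 = 250.
Row 4: 66 + 32 + 38 + 54 + 60 = 250.
Row 5: 64 + 70 + 26 + 42 + 48 = 250.
Column 1: 52 + 40 + 28 + 66 + 64 = 250.
Column 2: 58 + 46 + 44 + 32 + 70 = 250.
Column 3: 74 + 62 + 50 + 38 + 26 = 250.
Column 4: 30 + 68 + 56 + 54 + 42 = 250.
Column 5: 36 + 34 + 72 + 60 + 48 = 250.
All lines sum to 250.

Yes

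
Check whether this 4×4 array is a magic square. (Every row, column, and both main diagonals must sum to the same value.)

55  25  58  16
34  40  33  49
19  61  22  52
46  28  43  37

No — main diagonal sums to 154 but column 3 sums to 156.

Row 1: 55 + 25 + 58 + 16 = 154.
Row 2: 34 + 40 + 33 + 49 = 156.
Row 3: 19 + 61 + 22 + 52 = 154.
Row 4: 46 + 28 + 43 + 37 = 154.
Column 1: 55 + 34 + 19 + 46 = 154.
Column 2: 25 + 40 + 61 + 28 = 154.
Column 3: 58 + 33 + 22 + 43 = 156.
Column 4: 16 + 49 + 52 + 37 = 154.
Main diagonal: 55 + 40 + 22 + 37 = 154.
Anti-diagonal: 16 + 33 + 61 + 46 = 156.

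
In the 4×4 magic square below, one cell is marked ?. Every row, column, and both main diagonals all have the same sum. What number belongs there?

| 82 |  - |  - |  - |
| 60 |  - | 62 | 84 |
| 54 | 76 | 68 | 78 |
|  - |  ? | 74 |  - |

66

Row 3 is complete and sums to 276; that is the magic constant.
Using row 2: 60 + 62 + 84 + ? → (2,2) = 276 − 206 = 70.
Column 1 must total 276; the given cells sum to 196, so (4,1) = 80.
Using column 3: 62 + 68 + 74 + ? → (1,3) = 276 − 204 = 72.
Main diagonal: 82 + 70 + 68 + ? = 276, so (4,4) = 56.
Anti-diagonal needs 276; the known cells sum to 218, so (1,4) = 58.
Row 1: 82 + 72 + 58 + ? = 276, so (1,2) = 64.
Row 4: 80 + 74 + 56 + ? = 276, so (4,2) = 66.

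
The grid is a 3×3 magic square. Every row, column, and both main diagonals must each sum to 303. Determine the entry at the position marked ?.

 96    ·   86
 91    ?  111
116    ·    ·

Row 1 needs 303; the known cells sum to 182, so (1,2) = 121.
Row 2: 91 + 111 + ? = 303, so (2,2) = 101.

101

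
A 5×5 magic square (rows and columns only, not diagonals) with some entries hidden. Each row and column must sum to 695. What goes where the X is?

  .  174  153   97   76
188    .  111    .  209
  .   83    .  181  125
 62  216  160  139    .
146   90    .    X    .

223

Row 1: 174 + 153 + 97 + 76 + ? = 695, so (1,1) = 195.
Using row 4: 62 + 216 + 160 + 139 + ? → (4,5) = 695 − 577 = 118.
Column 1: 195 + 188 + 62 + 146 + ? = 695, so (3,1) = 104.
From column 2, 695 − (174 + 83 + 216 + 90) gives (2,2) = 132.
Using column 5: 76 + 209 + 125 + 118 + ? → (5,5) = 695 − 528 = 167.
Row 2 must total 695; the given cells sum to 640, so (2,4) = 55.
Row 3 must total 695; the given cells sum to 493, so (3,3) = 202.
From column 3, 695 − (153 + 111 + 202 + 160) gives (5,3) = 69.
The remaining cell in column 4 is (5,4) = 695 − 472 = 223.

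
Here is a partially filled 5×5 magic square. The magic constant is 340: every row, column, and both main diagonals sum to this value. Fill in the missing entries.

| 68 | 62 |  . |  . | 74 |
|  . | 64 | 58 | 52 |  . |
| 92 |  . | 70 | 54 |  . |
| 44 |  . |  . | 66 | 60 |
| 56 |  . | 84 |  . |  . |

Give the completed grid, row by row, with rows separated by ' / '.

68 62 46 90 74 / 80 64 58 52 86 / 92 76 70 54 48 / 44 88 82 66 60 / 56 50 84 78 72

From column 1, 340 − (68 + 92 + 44 + 56) gives (2,1) = 80.
The remaining cell in main diagonal is (5,5) = 340 − 268 = 72.
From anti-diagonal, 340 − (74 + 52 + 70 + 56) gives (4,2) = 88.
Row 2 must total 340; the given cells sum to 254, so (2,5) = 86.
Row 4 needs 340; the known cells sum to 258, so (4,3) = 82.
From column 3, 340 − (58 + 70 + 82 + 84) gives (1,3) = 46.
Column 5 needs 340; the known cells sum to 292, so (3,5) = 48.
From row 1, 340 − (68 + 62 + 46 + 74) gives (1,4) = 90.
Using row 3: 92 + 70 + 54 + 48 + ? → (3,2) = 340 − 264 = 76.
Column 2: 62 + 64 + 76 + 88 + ? = 340, so (5,2) = 50.
The remaining cell in column 4 is (5,4) = 340 − 262 = 78.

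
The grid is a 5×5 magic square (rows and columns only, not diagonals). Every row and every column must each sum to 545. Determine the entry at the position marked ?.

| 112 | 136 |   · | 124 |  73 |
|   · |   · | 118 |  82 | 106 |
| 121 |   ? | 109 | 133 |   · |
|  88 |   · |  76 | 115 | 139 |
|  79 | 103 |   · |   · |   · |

85

Using row 1: 112 + 136 + 124 + 73 + ? → (1,3) = 545 − 445 = 100.
Row 4 must total 545; the given cells sum to 418, so (4,2) = 127.
Column 1: 112 + 121 + 88 + 79 + ? = 545, so (2,1) = 145.
Column 3 must total 545; the given cells sum to 403, so (5,3) = 142.
Column 4 must total 545; the given cells sum to 454, so (5,4) = 91.
From row 2, 545 − (145 + 118 + 82 + 106) gives (2,2) = 94.
The remaining cell in row 5 is (5,5) = 545 − 415 = 130.
Column 2 must total 545; the given cells sum to 460, so (3,2) = 85.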